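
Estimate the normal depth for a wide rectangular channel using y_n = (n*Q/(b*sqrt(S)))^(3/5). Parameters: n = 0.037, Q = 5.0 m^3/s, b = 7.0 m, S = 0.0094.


We use the wide-channel approximation y_n = (n*Q/(b*sqrt(S)))^(3/5).
sqrt(S) = sqrt(0.0094) = 0.096954.
Numerator: n*Q = 0.037 * 5.0 = 0.185.
Denominator: b*sqrt(S) = 7.0 * 0.096954 = 0.678678.
arg = 0.2726.
y_n = 0.2726^(3/5) = 0.4585 m.

0.4585


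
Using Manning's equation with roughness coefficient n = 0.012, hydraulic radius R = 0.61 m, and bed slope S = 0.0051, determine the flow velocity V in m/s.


Manning's equation gives V = (1/n) * R^(2/3) * S^(1/2).
First, compute R^(2/3) = 0.61^(2/3) = 0.7193.
Next, S^(1/2) = 0.0051^(1/2) = 0.071414.
Then 1/n = 1/0.012 = 83.33.
V = 83.33 * 0.7193 * 0.071414 = 4.2805 m/s.

4.2805


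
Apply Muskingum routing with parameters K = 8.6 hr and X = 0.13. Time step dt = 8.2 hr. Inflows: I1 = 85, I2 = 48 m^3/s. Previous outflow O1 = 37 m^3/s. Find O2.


Muskingum coefficients:
denom = 2*K*(1-X) + dt = 2*8.6*(1-0.13) + 8.2 = 23.164.
C0 = (dt - 2*K*X)/denom = (8.2 - 2*8.6*0.13)/23.164 = 0.2575.
C1 = (dt + 2*K*X)/denom = (8.2 + 2*8.6*0.13)/23.164 = 0.4505.
C2 = (2*K*(1-X) - dt)/denom = 0.292.
O2 = C0*I2 + C1*I1 + C2*O1
   = 0.2575*48 + 0.4505*85 + 0.292*37
   = 61.46 m^3/s.

61.46


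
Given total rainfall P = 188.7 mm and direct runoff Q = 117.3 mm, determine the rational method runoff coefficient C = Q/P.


The runoff coefficient C = runoff depth / rainfall depth.
C = 117.3 / 188.7
  = 0.6216.

0.6216


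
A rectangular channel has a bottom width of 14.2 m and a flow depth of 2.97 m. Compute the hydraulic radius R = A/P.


For a rectangular section:
Flow area A = b * y = 14.2 * 2.97 = 42.17 m^2.
Wetted perimeter P = b + 2y = 14.2 + 2*2.97 = 20.14 m.
Hydraulic radius R = A/P = 42.17 / 20.14 = 2.094 m.

2.094


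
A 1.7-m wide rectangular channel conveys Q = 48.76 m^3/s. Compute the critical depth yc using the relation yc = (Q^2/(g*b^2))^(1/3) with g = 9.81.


Using yc = (Q^2 / (g * b^2))^(1/3):
Q^2 = 48.76^2 = 2377.54.
g * b^2 = 9.81 * 1.7^2 = 9.81 * 2.89 = 28.35.
Q^2 / (g*b^2) = 2377.54 / 28.35 = 83.8638.
yc = 83.8638^(1/3) = 4.3771 m.

4.3771


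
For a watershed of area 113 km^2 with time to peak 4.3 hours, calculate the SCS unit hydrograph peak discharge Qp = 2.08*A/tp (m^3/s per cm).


SCS formula: Qp = 2.08 * A / tp.
Qp = 2.08 * 113 / 4.3
   = 235.04 / 4.3
   = 54.66 m^3/s per cm.

54.66


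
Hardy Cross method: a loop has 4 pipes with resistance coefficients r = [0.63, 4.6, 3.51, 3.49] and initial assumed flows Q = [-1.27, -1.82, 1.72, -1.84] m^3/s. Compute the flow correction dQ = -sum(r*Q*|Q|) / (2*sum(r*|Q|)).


Numerator terms (r*Q*|Q|): 0.63*-1.27*|-1.27| = -1.0161; 4.6*-1.82*|-1.82| = -15.237; 3.51*1.72*|1.72| = 10.384; 3.49*-1.84*|-1.84| = -11.8157.
Sum of numerator = -17.6849.
Denominator terms (r*|Q|): 0.63*|-1.27| = 0.8001; 4.6*|-1.82| = 8.372; 3.51*|1.72| = 6.0372; 3.49*|-1.84| = 6.4216.
2 * sum of denominator = 2 * 21.6309 = 43.2618.
dQ = --17.6849 / 43.2618 = 0.4088 m^3/s.

0.4088


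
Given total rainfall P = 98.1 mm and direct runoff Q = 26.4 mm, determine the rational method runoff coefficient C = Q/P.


The runoff coefficient C = runoff depth / rainfall depth.
C = 26.4 / 98.1
  = 0.2691.

0.2691


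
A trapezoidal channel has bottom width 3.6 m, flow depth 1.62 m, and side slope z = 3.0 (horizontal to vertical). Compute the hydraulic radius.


For a trapezoidal section with side slope z:
A = (b + z*y)*y = (3.6 + 3.0*1.62)*1.62 = 13.705 m^2.
P = b + 2*y*sqrt(1 + z^2) = 3.6 + 2*1.62*sqrt(1 + 3.0^2) = 13.846 m.
R = A/P = 13.705 / 13.846 = 0.9898 m.

0.9898


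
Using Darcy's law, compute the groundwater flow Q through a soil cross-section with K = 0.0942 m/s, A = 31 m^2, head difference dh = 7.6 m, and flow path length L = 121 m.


Darcy's law: Q = K * A * i, where i = dh/L.
Hydraulic gradient i = 7.6 / 121 = 0.06281.
Q = 0.0942 * 31 * 0.06281
  = 0.1834 m^3/s.

0.1834


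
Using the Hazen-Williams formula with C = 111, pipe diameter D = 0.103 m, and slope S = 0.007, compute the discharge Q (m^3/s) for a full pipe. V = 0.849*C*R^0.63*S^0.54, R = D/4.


For a full circular pipe, R = D/4 = 0.103/4 = 0.0257 m.
V = 0.849 * 111 * 0.0257^0.63 * 0.007^0.54
  = 0.849 * 111 * 0.099722 * 0.068605
  = 0.6447 m/s.
Pipe area A = pi*D^2/4 = pi*0.103^2/4 = 0.0083 m^2.
Q = A * V = 0.0083 * 0.6447 = 0.0054 m^3/s.

0.0054


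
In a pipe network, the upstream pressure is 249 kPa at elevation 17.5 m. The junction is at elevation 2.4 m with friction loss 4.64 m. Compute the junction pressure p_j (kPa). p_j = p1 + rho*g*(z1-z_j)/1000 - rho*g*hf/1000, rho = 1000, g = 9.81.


Junction pressure: p_j = p1 + rho*g*(z1 - z_j)/1000 - rho*g*hf/1000.
Elevation term = 1000*9.81*(17.5 - 2.4)/1000 = 148.131 kPa.
Friction term = 1000*9.81*4.64/1000 = 45.518 kPa.
p_j = 249 + 148.131 - 45.518 = 351.61 kPa.

351.61


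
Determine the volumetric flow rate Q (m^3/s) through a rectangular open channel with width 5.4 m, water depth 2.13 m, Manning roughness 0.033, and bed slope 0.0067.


For a rectangular channel, the cross-sectional area A = b * y = 5.4 * 2.13 = 11.5 m^2.
The wetted perimeter P = b + 2y = 5.4 + 2*2.13 = 9.66 m.
Hydraulic radius R = A/P = 11.5/9.66 = 1.1907 m.
Velocity V = (1/n)*R^(2/3)*S^(1/2) = (1/0.033)*1.1907^(2/3)*0.0067^(1/2) = 2.7865 m/s.
Discharge Q = A * V = 11.5 * 2.7865 = 32.05 m^3/s.

32.05


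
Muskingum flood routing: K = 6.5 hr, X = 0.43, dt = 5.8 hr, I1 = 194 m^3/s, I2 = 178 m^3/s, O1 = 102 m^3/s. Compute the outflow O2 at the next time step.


Muskingum coefficients:
denom = 2*K*(1-X) + dt = 2*6.5*(1-0.43) + 5.8 = 13.21.
C0 = (dt - 2*K*X)/denom = (5.8 - 2*6.5*0.43)/13.21 = 0.0159.
C1 = (dt + 2*K*X)/denom = (5.8 + 2*6.5*0.43)/13.21 = 0.8622.
C2 = (2*K*(1-X) - dt)/denom = 0.1219.
O2 = C0*I2 + C1*I1 + C2*O1
   = 0.0159*178 + 0.8622*194 + 0.1219*102
   = 182.53 m^3/s.

182.53


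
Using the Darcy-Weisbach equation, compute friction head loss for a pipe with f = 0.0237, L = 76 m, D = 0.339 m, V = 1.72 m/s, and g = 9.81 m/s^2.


Darcy-Weisbach equation: h_f = f * (L/D) * V^2/(2g).
f * L/D = 0.0237 * 76/0.339 = 5.3133.
V^2/(2g) = 1.72^2 / (2*9.81) = 2.9584 / 19.62 = 0.1508 m.
h_f = 5.3133 * 0.1508 = 0.801 m.

0.801


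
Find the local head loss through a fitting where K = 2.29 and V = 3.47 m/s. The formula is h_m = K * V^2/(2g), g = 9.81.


Minor loss formula: h_m = K * V^2/(2g).
V^2 = 3.47^2 = 12.0409.
V^2/(2g) = 12.0409 / 19.62 = 0.6137 m.
h_m = 2.29 * 0.6137 = 1.4054 m.

1.4054


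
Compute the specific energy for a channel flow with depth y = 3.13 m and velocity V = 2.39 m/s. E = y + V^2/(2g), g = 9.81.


Specific energy E = y + V^2/(2g).
Velocity head = V^2/(2g) = 2.39^2 / (2*9.81) = 5.7121 / 19.62 = 0.2911 m.
E = 3.13 + 0.2911 = 3.4211 m.

3.4211


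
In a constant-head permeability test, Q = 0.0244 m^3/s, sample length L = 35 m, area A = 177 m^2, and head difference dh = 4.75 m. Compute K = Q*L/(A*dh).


From K = Q*L / (A*dh):
Numerator: Q*L = 0.0244 * 35 = 0.854.
Denominator: A*dh = 177 * 4.75 = 840.75.
K = 0.854 / 840.75 = 0.001016 m/s.

0.001016


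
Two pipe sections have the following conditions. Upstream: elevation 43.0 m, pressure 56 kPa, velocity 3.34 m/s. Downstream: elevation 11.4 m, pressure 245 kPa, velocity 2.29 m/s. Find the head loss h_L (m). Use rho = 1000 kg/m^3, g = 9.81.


Total head at each section: H = z + p/(rho*g) + V^2/(2g).
H1 = 43.0 + 56*1000/(1000*9.81) + 3.34^2/(2*9.81)
   = 43.0 + 5.708 + 0.5686
   = 49.277 m.
H2 = 11.4 + 245*1000/(1000*9.81) + 2.29^2/(2*9.81)
   = 11.4 + 24.975 + 0.2673
   = 36.642 m.
h_L = H1 - H2 = 49.277 - 36.642 = 12.635 m.

12.635


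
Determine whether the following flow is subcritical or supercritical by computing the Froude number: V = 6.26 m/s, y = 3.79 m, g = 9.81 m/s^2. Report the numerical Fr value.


The Froude number is defined as Fr = V / sqrt(g*y).
g*y = 9.81 * 3.79 = 37.1799.
sqrt(g*y) = sqrt(37.1799) = 6.0975.
Fr = 6.26 / 6.0975 = 1.0266.
Since Fr > 1, the flow is supercritical.

1.0266


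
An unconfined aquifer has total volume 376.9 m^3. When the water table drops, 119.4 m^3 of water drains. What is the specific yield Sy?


Specific yield Sy = Volume drained / Total volume.
Sy = 119.4 / 376.9
   = 0.3168.

0.3168


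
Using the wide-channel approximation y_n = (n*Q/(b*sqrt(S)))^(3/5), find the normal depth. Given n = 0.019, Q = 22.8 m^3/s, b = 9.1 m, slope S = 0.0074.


We use the wide-channel approximation y_n = (n*Q/(b*sqrt(S)))^(3/5).
sqrt(S) = sqrt(0.0074) = 0.086023.
Numerator: n*Q = 0.019 * 22.8 = 0.4332.
Denominator: b*sqrt(S) = 9.1 * 0.086023 = 0.782809.
arg = 0.5534.
y_n = 0.5534^(3/5) = 0.7012 m.

0.7012


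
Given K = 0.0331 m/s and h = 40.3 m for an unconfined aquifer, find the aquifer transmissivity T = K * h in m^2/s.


Transmissivity is defined as T = K * h.
T = 0.0331 * 40.3
  = 1.3339 m^2/s.

1.3339


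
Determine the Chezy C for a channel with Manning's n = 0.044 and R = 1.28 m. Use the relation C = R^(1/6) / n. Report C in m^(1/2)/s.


The Chezy coefficient relates to Manning's n through C = R^(1/6) / n.
R^(1/6) = 1.28^(1/6) = 1.042001.
C = 1.042001 / 0.044 = 23.68 m^(1/2)/s.

23.68


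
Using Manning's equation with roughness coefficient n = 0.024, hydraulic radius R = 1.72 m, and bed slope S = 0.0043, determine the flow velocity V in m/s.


Manning's equation gives V = (1/n) * R^(2/3) * S^(1/2).
First, compute R^(2/3) = 1.72^(2/3) = 1.4356.
Next, S^(1/2) = 0.0043^(1/2) = 0.065574.
Then 1/n = 1/0.024 = 41.67.
V = 41.67 * 1.4356 * 0.065574 = 3.9223 m/s.

3.9223


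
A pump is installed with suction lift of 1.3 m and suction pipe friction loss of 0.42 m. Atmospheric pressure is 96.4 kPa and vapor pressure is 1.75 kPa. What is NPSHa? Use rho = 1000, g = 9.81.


NPSHa = p_atm/(rho*g) - z_s - hf_s - p_vap/(rho*g).
p_atm/(rho*g) = 96.4*1000 / (1000*9.81) = 9.827 m.
p_vap/(rho*g) = 1.75*1000 / (1000*9.81) = 0.178 m.
NPSHa = 9.827 - 1.3 - 0.42 - 0.178
      = 7.93 m.

7.93


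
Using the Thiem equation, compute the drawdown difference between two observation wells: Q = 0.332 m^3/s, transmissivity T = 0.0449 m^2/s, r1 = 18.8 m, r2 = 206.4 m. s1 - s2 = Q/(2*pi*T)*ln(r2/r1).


Thiem equation: s1 - s2 = Q/(2*pi*T) * ln(r2/r1).
ln(r2/r1) = ln(206.4/18.8) = 2.396.
Q/(2*pi*T) = 0.332 / (2*pi*0.0449) = 0.332 / 0.2821 = 1.1768.
s1 - s2 = 1.1768 * 2.396 = 2.8196 m.

2.8196


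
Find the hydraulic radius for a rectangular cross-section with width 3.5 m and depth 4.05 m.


For a rectangular section:
Flow area A = b * y = 3.5 * 4.05 = 14.17 m^2.
Wetted perimeter P = b + 2y = 3.5 + 2*4.05 = 11.6 m.
Hydraulic radius R = A/P = 14.17 / 11.6 = 1.222 m.

1.222


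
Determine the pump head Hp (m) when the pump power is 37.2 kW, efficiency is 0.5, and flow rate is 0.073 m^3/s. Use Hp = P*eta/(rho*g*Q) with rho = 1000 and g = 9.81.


Pump head formula: Hp = P * eta / (rho * g * Q).
Numerator: P * eta = 37.2 * 1000 * 0.5 = 18600.0 W.
Denominator: rho * g * Q = 1000 * 9.81 * 0.073 = 716.13.
Hp = 18600.0 / 716.13 = 25.97 m.

25.97


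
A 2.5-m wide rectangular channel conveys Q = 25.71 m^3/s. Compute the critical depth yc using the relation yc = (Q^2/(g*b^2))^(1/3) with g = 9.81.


Using yc = (Q^2 / (g * b^2))^(1/3):
Q^2 = 25.71^2 = 661.0.
g * b^2 = 9.81 * 2.5^2 = 9.81 * 6.25 = 61.31.
Q^2 / (g*b^2) = 661.0 / 61.31 = 10.7813.
yc = 10.7813^(1/3) = 2.2091 m.

2.2091


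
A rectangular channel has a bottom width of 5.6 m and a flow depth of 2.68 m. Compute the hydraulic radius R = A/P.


For a rectangular section:
Flow area A = b * y = 5.6 * 2.68 = 15.01 m^2.
Wetted perimeter P = b + 2y = 5.6 + 2*2.68 = 10.96 m.
Hydraulic radius R = A/P = 15.01 / 10.96 = 1.3693 m.

1.3693


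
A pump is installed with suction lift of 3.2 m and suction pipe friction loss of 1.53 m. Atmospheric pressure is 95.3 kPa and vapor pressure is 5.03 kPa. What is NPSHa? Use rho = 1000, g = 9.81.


NPSHa = p_atm/(rho*g) - z_s - hf_s - p_vap/(rho*g).
p_atm/(rho*g) = 95.3*1000 / (1000*9.81) = 9.715 m.
p_vap/(rho*g) = 5.03*1000 / (1000*9.81) = 0.513 m.
NPSHa = 9.715 - 3.2 - 1.53 - 0.513
      = 4.47 m.

4.47


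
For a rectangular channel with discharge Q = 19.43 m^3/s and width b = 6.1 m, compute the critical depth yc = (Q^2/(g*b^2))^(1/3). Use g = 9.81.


Using yc = (Q^2 / (g * b^2))^(1/3):
Q^2 = 19.43^2 = 377.52.
g * b^2 = 9.81 * 6.1^2 = 9.81 * 37.21 = 365.03.
Q^2 / (g*b^2) = 377.52 / 365.03 = 1.0342.
yc = 1.0342^(1/3) = 1.0113 m.

1.0113


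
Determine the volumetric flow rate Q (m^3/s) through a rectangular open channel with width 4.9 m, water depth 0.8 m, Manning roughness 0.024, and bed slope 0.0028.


For a rectangular channel, the cross-sectional area A = b * y = 4.9 * 0.8 = 3.92 m^2.
The wetted perimeter P = b + 2y = 4.9 + 2*0.8 = 6.5 m.
Hydraulic radius R = A/P = 3.92/6.5 = 0.6031 m.
Velocity V = (1/n)*R^(2/3)*S^(1/2) = (1/0.024)*0.6031^(2/3)*0.0028^(1/2) = 1.5738 m/s.
Discharge Q = A * V = 3.92 * 1.5738 = 6.169 m^3/s.

6.169


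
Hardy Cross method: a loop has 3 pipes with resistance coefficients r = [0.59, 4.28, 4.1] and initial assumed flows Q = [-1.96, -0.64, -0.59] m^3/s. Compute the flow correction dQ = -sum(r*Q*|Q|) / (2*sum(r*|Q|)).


Numerator terms (r*Q*|Q|): 0.59*-1.96*|-1.96| = -2.2665; 4.28*-0.64*|-0.64| = -1.7531; 4.1*-0.59*|-0.59| = -1.4272.
Sum of numerator = -5.4468.
Denominator terms (r*|Q|): 0.59*|-1.96| = 1.1564; 4.28*|-0.64| = 2.7392; 4.1*|-0.59| = 2.419.
2 * sum of denominator = 2 * 6.3146 = 12.6292.
dQ = --5.4468 / 12.6292 = 0.4313 m^3/s.

0.4313


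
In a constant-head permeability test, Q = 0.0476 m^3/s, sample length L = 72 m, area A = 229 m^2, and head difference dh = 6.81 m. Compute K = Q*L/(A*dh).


From K = Q*L / (A*dh):
Numerator: Q*L = 0.0476 * 72 = 3.4272.
Denominator: A*dh = 229 * 6.81 = 1559.49.
K = 3.4272 / 1559.49 = 0.002198 m/s.

0.002198


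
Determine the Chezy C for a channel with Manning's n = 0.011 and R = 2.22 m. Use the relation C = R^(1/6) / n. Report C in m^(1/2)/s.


The Chezy coefficient relates to Manning's n through C = R^(1/6) / n.
R^(1/6) = 2.22^(1/6) = 1.142156.
C = 1.142156 / 0.011 = 103.83 m^(1/2)/s.

103.83


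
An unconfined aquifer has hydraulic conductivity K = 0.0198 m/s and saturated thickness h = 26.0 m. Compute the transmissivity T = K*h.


Transmissivity is defined as T = K * h.
T = 0.0198 * 26.0
  = 0.5148 m^2/s.

0.5148


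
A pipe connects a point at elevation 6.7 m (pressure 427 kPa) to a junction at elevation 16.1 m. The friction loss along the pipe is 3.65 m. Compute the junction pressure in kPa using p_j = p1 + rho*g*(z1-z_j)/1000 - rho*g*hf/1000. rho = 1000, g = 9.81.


Junction pressure: p_j = p1 + rho*g*(z1 - z_j)/1000 - rho*g*hf/1000.
Elevation term = 1000*9.81*(6.7 - 16.1)/1000 = -92.214 kPa.
Friction term = 1000*9.81*3.65/1000 = 35.806 kPa.
p_j = 427 + -92.214 - 35.806 = 298.98 kPa.

298.98


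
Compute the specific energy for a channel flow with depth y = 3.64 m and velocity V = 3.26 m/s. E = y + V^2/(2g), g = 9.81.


Specific energy E = y + V^2/(2g).
Velocity head = V^2/(2g) = 3.26^2 / (2*9.81) = 10.6276 / 19.62 = 0.5417 m.
E = 3.64 + 0.5417 = 4.1817 m.

4.1817


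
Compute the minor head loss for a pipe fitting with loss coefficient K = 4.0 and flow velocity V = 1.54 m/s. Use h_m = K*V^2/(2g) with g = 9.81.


Minor loss formula: h_m = K * V^2/(2g).
V^2 = 1.54^2 = 2.3716.
V^2/(2g) = 2.3716 / 19.62 = 0.1209 m.
h_m = 4.0 * 0.1209 = 0.4835 m.

0.4835


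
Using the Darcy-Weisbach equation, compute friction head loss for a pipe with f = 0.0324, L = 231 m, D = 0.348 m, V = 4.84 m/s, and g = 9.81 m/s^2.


Darcy-Weisbach equation: h_f = f * (L/D) * V^2/(2g).
f * L/D = 0.0324 * 231/0.348 = 21.5069.
V^2/(2g) = 4.84^2 / (2*9.81) = 23.4256 / 19.62 = 1.194 m.
h_f = 21.5069 * 1.194 = 25.678 m.

25.678


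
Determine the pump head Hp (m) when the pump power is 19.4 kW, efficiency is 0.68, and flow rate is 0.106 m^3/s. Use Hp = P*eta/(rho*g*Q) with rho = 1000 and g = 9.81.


Pump head formula: Hp = P * eta / (rho * g * Q).
Numerator: P * eta = 19.4 * 1000 * 0.68 = 13192.0 W.
Denominator: rho * g * Q = 1000 * 9.81 * 0.106 = 1039.86.
Hp = 13192.0 / 1039.86 = 12.69 m.

12.69


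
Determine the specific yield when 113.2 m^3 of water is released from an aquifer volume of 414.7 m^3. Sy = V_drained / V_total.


Specific yield Sy = Volume drained / Total volume.
Sy = 113.2 / 414.7
   = 0.273.

0.273


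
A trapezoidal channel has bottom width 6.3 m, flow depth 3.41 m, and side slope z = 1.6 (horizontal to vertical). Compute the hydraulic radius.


For a trapezoidal section with side slope z:
A = (b + z*y)*y = (6.3 + 1.6*3.41)*3.41 = 40.088 m^2.
P = b + 2*y*sqrt(1 + z^2) = 6.3 + 2*3.41*sqrt(1 + 1.6^2) = 19.168 m.
R = A/P = 40.088 / 19.168 = 2.0914 m.

2.0914


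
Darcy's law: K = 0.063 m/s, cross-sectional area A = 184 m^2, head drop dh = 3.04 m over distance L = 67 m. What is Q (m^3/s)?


Darcy's law: Q = K * A * i, where i = dh/L.
Hydraulic gradient i = 3.04 / 67 = 0.045373.
Q = 0.063 * 184 * 0.045373
  = 0.526 m^3/s.

0.526


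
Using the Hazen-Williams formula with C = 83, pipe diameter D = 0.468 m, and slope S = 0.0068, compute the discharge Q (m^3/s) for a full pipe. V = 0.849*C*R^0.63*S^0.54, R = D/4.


For a full circular pipe, R = D/4 = 0.468/4 = 0.117 m.
V = 0.849 * 83 * 0.117^0.63 * 0.0068^0.54
  = 0.849 * 83 * 0.258796 * 0.067539
  = 1.2317 m/s.
Pipe area A = pi*D^2/4 = pi*0.468^2/4 = 0.172 m^2.
Q = A * V = 0.172 * 1.2317 = 0.2119 m^3/s.

0.2119


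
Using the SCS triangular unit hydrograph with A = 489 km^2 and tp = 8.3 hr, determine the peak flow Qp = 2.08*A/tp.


SCS formula: Qp = 2.08 * A / tp.
Qp = 2.08 * 489 / 8.3
   = 1017.12 / 8.3
   = 122.54 m^3/s per cm.

122.54


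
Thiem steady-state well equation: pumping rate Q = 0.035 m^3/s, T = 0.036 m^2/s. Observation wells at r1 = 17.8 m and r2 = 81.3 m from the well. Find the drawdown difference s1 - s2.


Thiem equation: s1 - s2 = Q/(2*pi*T) * ln(r2/r1).
ln(r2/r1) = ln(81.3/17.8) = 1.5189.
Q/(2*pi*T) = 0.035 / (2*pi*0.036) = 0.035 / 0.2262 = 0.1547.
s1 - s2 = 0.1547 * 1.5189 = 0.235 m.

0.235


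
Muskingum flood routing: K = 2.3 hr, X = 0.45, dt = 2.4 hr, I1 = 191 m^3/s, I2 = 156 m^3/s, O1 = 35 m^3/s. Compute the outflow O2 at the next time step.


Muskingum coefficients:
denom = 2*K*(1-X) + dt = 2*2.3*(1-0.45) + 2.4 = 4.93.
C0 = (dt - 2*K*X)/denom = (2.4 - 2*2.3*0.45)/4.93 = 0.0669.
C1 = (dt + 2*K*X)/denom = (2.4 + 2*2.3*0.45)/4.93 = 0.9067.
C2 = (2*K*(1-X) - dt)/denom = 0.0264.
O2 = C0*I2 + C1*I1 + C2*O1
   = 0.0669*156 + 0.9067*191 + 0.0264*35
   = 184.54 m^3/s.

184.54


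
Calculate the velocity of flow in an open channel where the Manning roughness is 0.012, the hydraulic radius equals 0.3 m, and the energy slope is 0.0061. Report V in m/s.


Manning's equation gives V = (1/n) * R^(2/3) * S^(1/2).
First, compute R^(2/3) = 0.3^(2/3) = 0.4481.
Next, S^(1/2) = 0.0061^(1/2) = 0.078102.
Then 1/n = 1/0.012 = 83.33.
V = 83.33 * 0.4481 * 0.078102 = 2.9167 m/s.

2.9167


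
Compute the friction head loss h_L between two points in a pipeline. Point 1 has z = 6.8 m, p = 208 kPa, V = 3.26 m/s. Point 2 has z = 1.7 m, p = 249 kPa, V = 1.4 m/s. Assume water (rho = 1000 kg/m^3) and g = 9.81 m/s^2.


Total head at each section: H = z + p/(rho*g) + V^2/(2g).
H1 = 6.8 + 208*1000/(1000*9.81) + 3.26^2/(2*9.81)
   = 6.8 + 21.203 + 0.5417
   = 28.545 m.
H2 = 1.7 + 249*1000/(1000*9.81) + 1.4^2/(2*9.81)
   = 1.7 + 25.382 + 0.0999
   = 27.182 m.
h_L = H1 - H2 = 28.545 - 27.182 = 1.362 m.

1.362


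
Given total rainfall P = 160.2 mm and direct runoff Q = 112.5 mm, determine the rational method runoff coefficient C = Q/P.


The runoff coefficient C = runoff depth / rainfall depth.
C = 112.5 / 160.2
  = 0.7022.

0.7022


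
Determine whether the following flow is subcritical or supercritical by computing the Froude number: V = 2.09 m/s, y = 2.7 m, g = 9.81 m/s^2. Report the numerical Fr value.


The Froude number is defined as Fr = V / sqrt(g*y).
g*y = 9.81 * 2.7 = 26.487.
sqrt(g*y) = sqrt(26.487) = 5.1466.
Fr = 2.09 / 5.1466 = 0.4061.
Since Fr < 1, the flow is subcritical.

0.4061


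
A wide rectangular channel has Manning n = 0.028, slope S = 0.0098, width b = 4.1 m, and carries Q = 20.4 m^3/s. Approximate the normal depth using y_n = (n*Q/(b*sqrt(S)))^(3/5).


We use the wide-channel approximation y_n = (n*Q/(b*sqrt(S)))^(3/5).
sqrt(S) = sqrt(0.0098) = 0.098995.
Numerator: n*Q = 0.028 * 20.4 = 0.5712.
Denominator: b*sqrt(S) = 4.1 * 0.098995 = 0.405879.
arg = 1.4073.
y_n = 1.4073^(3/5) = 1.2275 m.

1.2275


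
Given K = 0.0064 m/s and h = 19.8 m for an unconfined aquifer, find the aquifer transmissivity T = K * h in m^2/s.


Transmissivity is defined as T = K * h.
T = 0.0064 * 19.8
  = 0.1267 m^2/s.

0.1267


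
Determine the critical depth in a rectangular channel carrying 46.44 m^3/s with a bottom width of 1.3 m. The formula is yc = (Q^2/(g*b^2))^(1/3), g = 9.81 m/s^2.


Using yc = (Q^2 / (g * b^2))^(1/3):
Q^2 = 46.44^2 = 2156.67.
g * b^2 = 9.81 * 1.3^2 = 9.81 * 1.69 = 16.58.
Q^2 / (g*b^2) = 2156.67 / 16.58 = 130.0766.
yc = 130.0766^(1/3) = 5.0669 m.

5.0669


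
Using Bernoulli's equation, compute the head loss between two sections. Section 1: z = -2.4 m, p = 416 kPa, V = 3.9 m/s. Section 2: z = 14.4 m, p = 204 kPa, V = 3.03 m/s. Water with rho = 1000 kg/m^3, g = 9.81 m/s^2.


Total head at each section: H = z + p/(rho*g) + V^2/(2g).
H1 = -2.4 + 416*1000/(1000*9.81) + 3.9^2/(2*9.81)
   = -2.4 + 42.406 + 0.7752
   = 40.781 m.
H2 = 14.4 + 204*1000/(1000*9.81) + 3.03^2/(2*9.81)
   = 14.4 + 20.795 + 0.4679
   = 35.663 m.
h_L = H1 - H2 = 40.781 - 35.663 = 5.118 m.

5.118


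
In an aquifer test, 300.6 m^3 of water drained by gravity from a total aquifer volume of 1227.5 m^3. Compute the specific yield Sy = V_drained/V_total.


Specific yield Sy = Volume drained / Total volume.
Sy = 300.6 / 1227.5
   = 0.2449.

0.2449


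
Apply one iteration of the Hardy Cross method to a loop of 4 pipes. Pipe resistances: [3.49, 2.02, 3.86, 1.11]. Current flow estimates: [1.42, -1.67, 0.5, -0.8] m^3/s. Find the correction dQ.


Numerator terms (r*Q*|Q|): 3.49*1.42*|1.42| = 7.0372; 2.02*-1.67*|-1.67| = -5.6336; 3.86*0.5*|0.5| = 0.965; 1.11*-0.8*|-0.8| = -0.7104.
Sum of numerator = 1.6583.
Denominator terms (r*|Q|): 3.49*|1.42| = 4.9558; 2.02*|-1.67| = 3.3734; 3.86*|0.5| = 1.93; 1.11*|-0.8| = 0.888.
2 * sum of denominator = 2 * 11.1472 = 22.2944.
dQ = -1.6583 / 22.2944 = -0.0744 m^3/s.

-0.0744


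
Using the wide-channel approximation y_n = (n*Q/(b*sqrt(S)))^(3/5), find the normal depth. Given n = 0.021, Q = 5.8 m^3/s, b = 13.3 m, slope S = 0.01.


We use the wide-channel approximation y_n = (n*Q/(b*sqrt(S)))^(3/5).
sqrt(S) = sqrt(0.01) = 0.1.
Numerator: n*Q = 0.021 * 5.8 = 0.1218.
Denominator: b*sqrt(S) = 13.3 * 0.1 = 1.33.
arg = 0.0916.
y_n = 0.0916^(3/5) = 0.2383 m.

0.2383


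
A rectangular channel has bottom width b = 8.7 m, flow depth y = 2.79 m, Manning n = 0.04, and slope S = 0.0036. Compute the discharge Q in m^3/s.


For a rectangular channel, the cross-sectional area A = b * y = 8.7 * 2.79 = 24.27 m^2.
The wetted perimeter P = b + 2y = 8.7 + 2*2.79 = 14.28 m.
Hydraulic radius R = A/P = 24.27/14.28 = 1.6998 m.
Velocity V = (1/n)*R^(2/3)*S^(1/2) = (1/0.04)*1.6998^(2/3)*0.0036^(1/2) = 2.1364 m/s.
Discharge Q = A * V = 24.27 * 2.1364 = 51.857 m^3/s.

51.857


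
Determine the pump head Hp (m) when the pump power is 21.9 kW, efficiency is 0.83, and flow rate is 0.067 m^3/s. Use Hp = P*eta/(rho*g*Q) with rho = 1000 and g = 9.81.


Pump head formula: Hp = P * eta / (rho * g * Q).
Numerator: P * eta = 21.9 * 1000 * 0.83 = 18177.0 W.
Denominator: rho * g * Q = 1000 * 9.81 * 0.067 = 657.27.
Hp = 18177.0 / 657.27 = 27.66 m.

27.66


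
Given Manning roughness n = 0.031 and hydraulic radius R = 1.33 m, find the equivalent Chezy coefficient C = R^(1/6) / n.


The Chezy coefficient relates to Manning's n through C = R^(1/6) / n.
R^(1/6) = 1.33^(1/6) = 1.048677.
C = 1.048677 / 0.031 = 33.83 m^(1/2)/s.

33.83


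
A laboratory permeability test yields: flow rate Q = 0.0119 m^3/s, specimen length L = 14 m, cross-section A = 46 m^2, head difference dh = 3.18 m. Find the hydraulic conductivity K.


From K = Q*L / (A*dh):
Numerator: Q*L = 0.0119 * 14 = 0.1666.
Denominator: A*dh = 46 * 3.18 = 146.28.
K = 0.1666 / 146.28 = 0.001139 m/s.

0.001139


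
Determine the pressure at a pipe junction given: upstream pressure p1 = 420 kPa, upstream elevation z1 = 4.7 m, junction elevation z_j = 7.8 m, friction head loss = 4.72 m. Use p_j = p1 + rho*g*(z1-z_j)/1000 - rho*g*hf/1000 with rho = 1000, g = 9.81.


Junction pressure: p_j = p1 + rho*g*(z1 - z_j)/1000 - rho*g*hf/1000.
Elevation term = 1000*9.81*(4.7 - 7.8)/1000 = -30.411 kPa.
Friction term = 1000*9.81*4.72/1000 = 46.303 kPa.
p_j = 420 + -30.411 - 46.303 = 343.29 kPa.

343.29


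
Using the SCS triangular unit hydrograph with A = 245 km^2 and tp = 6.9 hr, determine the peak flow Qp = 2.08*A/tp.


SCS formula: Qp = 2.08 * A / tp.
Qp = 2.08 * 245 / 6.9
   = 509.6 / 6.9
   = 73.86 m^3/s per cm.

73.86


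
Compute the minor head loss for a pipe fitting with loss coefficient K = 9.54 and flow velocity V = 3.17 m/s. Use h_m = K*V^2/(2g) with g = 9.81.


Minor loss formula: h_m = K * V^2/(2g).
V^2 = 3.17^2 = 10.0489.
V^2/(2g) = 10.0489 / 19.62 = 0.5122 m.
h_m = 9.54 * 0.5122 = 4.8862 m.

4.8862


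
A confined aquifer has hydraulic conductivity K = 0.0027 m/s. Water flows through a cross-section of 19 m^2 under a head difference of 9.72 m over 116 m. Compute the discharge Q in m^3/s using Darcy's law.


Darcy's law: Q = K * A * i, where i = dh/L.
Hydraulic gradient i = 9.72 / 116 = 0.083793.
Q = 0.0027 * 19 * 0.083793
  = 0.0043 m^3/s.

0.0043


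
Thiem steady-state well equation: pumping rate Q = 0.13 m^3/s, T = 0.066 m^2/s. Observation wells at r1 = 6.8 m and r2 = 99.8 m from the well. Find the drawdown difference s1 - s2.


Thiem equation: s1 - s2 = Q/(2*pi*T) * ln(r2/r1).
ln(r2/r1) = ln(99.8/6.8) = 2.6862.
Q/(2*pi*T) = 0.13 / (2*pi*0.066) = 0.13 / 0.4147 = 0.3135.
s1 - s2 = 0.3135 * 2.6862 = 0.8421 m.

0.8421


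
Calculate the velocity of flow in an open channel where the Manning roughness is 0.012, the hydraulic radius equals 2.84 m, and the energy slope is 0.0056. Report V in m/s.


Manning's equation gives V = (1/n) * R^(2/3) * S^(1/2).
First, compute R^(2/3) = 2.84^(2/3) = 2.0055.
Next, S^(1/2) = 0.0056^(1/2) = 0.074833.
Then 1/n = 1/0.012 = 83.33.
V = 83.33 * 2.0055 * 0.074833 = 12.5062 m/s.

12.5062


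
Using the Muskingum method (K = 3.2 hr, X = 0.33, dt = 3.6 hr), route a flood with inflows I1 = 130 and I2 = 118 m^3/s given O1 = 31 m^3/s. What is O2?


Muskingum coefficients:
denom = 2*K*(1-X) + dt = 2*3.2*(1-0.33) + 3.6 = 7.888.
C0 = (dt - 2*K*X)/denom = (3.6 - 2*3.2*0.33)/7.888 = 0.1886.
C1 = (dt + 2*K*X)/denom = (3.6 + 2*3.2*0.33)/7.888 = 0.7241.
C2 = (2*K*(1-X) - dt)/denom = 0.0872.
O2 = C0*I2 + C1*I1 + C2*O1
   = 0.1886*118 + 0.7241*130 + 0.0872*31
   = 119.1 m^3/s.

119.1


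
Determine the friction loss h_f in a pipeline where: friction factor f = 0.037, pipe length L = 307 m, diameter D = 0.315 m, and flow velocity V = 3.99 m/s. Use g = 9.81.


Darcy-Weisbach equation: h_f = f * (L/D) * V^2/(2g).
f * L/D = 0.037 * 307/0.315 = 36.0603.
V^2/(2g) = 3.99^2 / (2*9.81) = 15.9201 / 19.62 = 0.8114 m.
h_f = 36.0603 * 0.8114 = 29.26 m.

29.26


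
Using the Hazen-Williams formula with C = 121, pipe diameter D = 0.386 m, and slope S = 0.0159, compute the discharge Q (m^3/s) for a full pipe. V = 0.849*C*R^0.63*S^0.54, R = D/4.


For a full circular pipe, R = D/4 = 0.386/4 = 0.0965 m.
V = 0.849 * 121 * 0.0965^0.63 * 0.0159^0.54
  = 0.849 * 121 * 0.22922 * 0.106845
  = 2.5159 m/s.
Pipe area A = pi*D^2/4 = pi*0.386^2/4 = 0.117 m^2.
Q = A * V = 0.117 * 2.5159 = 0.2944 m^3/s.

0.2944


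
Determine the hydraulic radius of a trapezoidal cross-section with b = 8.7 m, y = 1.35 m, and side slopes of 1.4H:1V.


For a trapezoidal section with side slope z:
A = (b + z*y)*y = (8.7 + 1.4*1.35)*1.35 = 14.296 m^2.
P = b + 2*y*sqrt(1 + z^2) = 8.7 + 2*1.35*sqrt(1 + 1.4^2) = 13.345 m.
R = A/P = 14.296 / 13.345 = 1.0713 m.

1.0713


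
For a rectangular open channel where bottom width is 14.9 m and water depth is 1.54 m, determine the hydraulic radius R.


For a rectangular section:
Flow area A = b * y = 14.9 * 1.54 = 22.95 m^2.
Wetted perimeter P = b + 2y = 14.9 + 2*1.54 = 17.98 m.
Hydraulic radius R = A/P = 22.95 / 17.98 = 1.2762 m.

1.2762


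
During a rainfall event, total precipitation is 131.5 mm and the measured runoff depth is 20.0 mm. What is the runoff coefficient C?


The runoff coefficient C = runoff depth / rainfall depth.
C = 20.0 / 131.5
  = 0.1521.

0.1521


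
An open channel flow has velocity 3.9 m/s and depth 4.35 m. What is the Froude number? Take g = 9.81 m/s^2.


The Froude number is defined as Fr = V / sqrt(g*y).
g*y = 9.81 * 4.35 = 42.6735.
sqrt(g*y) = sqrt(42.6735) = 6.5325.
Fr = 3.9 / 6.5325 = 0.597.

0.597


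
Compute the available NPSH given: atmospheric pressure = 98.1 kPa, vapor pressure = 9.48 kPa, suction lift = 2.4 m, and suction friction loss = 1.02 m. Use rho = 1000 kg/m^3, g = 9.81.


NPSHa = p_atm/(rho*g) - z_s - hf_s - p_vap/(rho*g).
p_atm/(rho*g) = 98.1*1000 / (1000*9.81) = 10.0 m.
p_vap/(rho*g) = 9.48*1000 / (1000*9.81) = 0.966 m.
NPSHa = 10.0 - 2.4 - 1.02 - 0.966
      = 5.61 m.

5.61


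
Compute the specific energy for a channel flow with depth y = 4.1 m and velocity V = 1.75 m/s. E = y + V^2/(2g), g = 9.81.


Specific energy E = y + V^2/(2g).
Velocity head = V^2/(2g) = 1.75^2 / (2*9.81) = 3.0625 / 19.62 = 0.1561 m.
E = 4.1 + 0.1561 = 4.2561 m.

4.2561


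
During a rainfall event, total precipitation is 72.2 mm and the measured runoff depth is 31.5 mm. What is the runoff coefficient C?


The runoff coefficient C = runoff depth / rainfall depth.
C = 31.5 / 72.2
  = 0.4363.

0.4363


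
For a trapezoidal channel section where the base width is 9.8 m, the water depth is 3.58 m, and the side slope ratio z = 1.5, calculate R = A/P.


For a trapezoidal section with side slope z:
A = (b + z*y)*y = (9.8 + 1.5*3.58)*3.58 = 54.309 m^2.
P = b + 2*y*sqrt(1 + z^2) = 9.8 + 2*3.58*sqrt(1 + 1.5^2) = 22.708 m.
R = A/P = 54.309 / 22.708 = 2.3916 m.

2.3916


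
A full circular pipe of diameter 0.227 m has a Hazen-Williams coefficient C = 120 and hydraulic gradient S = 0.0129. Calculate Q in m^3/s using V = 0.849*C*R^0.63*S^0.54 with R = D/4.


For a full circular pipe, R = D/4 = 0.227/4 = 0.0568 m.
V = 0.849 * 120 * 0.0568^0.63 * 0.0129^0.54
  = 0.849 * 120 * 0.164058 * 0.095437
  = 1.5952 m/s.
Pipe area A = pi*D^2/4 = pi*0.227^2/4 = 0.0405 m^2.
Q = A * V = 0.0405 * 1.5952 = 0.0646 m^3/s.

0.0646


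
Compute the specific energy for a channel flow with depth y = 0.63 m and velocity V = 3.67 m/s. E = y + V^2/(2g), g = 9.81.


Specific energy E = y + V^2/(2g).
Velocity head = V^2/(2g) = 3.67^2 / (2*9.81) = 13.4689 / 19.62 = 0.6865 m.
E = 0.63 + 0.6865 = 1.3165 m.

1.3165


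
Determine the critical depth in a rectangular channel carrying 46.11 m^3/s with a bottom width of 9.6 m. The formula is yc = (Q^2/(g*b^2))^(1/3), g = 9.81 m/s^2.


Using yc = (Q^2 / (g * b^2))^(1/3):
Q^2 = 46.11^2 = 2126.13.
g * b^2 = 9.81 * 9.6^2 = 9.81 * 92.16 = 904.09.
Q^2 / (g*b^2) = 2126.13 / 904.09 = 2.3517.
yc = 2.3517^(1/3) = 1.3298 m.

1.3298


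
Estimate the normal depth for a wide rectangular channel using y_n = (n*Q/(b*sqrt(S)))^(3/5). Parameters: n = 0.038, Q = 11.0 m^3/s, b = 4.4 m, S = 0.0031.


We use the wide-channel approximation y_n = (n*Q/(b*sqrt(S)))^(3/5).
sqrt(S) = sqrt(0.0031) = 0.055678.
Numerator: n*Q = 0.038 * 11.0 = 0.418.
Denominator: b*sqrt(S) = 4.4 * 0.055678 = 0.244983.
arg = 1.7063.
y_n = 1.7063^(3/5) = 1.3779 m.

1.3779


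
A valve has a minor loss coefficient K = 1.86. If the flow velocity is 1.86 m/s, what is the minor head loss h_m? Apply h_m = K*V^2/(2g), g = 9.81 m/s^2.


Minor loss formula: h_m = K * V^2/(2g).
V^2 = 1.86^2 = 3.4596.
V^2/(2g) = 3.4596 / 19.62 = 0.1763 m.
h_m = 1.86 * 0.1763 = 0.328 m.

0.328


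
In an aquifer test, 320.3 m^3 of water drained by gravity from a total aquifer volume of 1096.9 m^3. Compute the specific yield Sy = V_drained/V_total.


Specific yield Sy = Volume drained / Total volume.
Sy = 320.3 / 1096.9
   = 0.292.

0.292


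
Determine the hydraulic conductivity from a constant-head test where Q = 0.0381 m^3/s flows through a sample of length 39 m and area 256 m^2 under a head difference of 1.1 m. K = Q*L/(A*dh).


From K = Q*L / (A*dh):
Numerator: Q*L = 0.0381 * 39 = 1.4859.
Denominator: A*dh = 256 * 1.1 = 281.6.
K = 1.4859 / 281.6 = 0.005277 m/s.

0.005277


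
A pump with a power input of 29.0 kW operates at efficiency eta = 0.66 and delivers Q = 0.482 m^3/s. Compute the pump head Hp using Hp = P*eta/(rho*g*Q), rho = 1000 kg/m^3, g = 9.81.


Pump head formula: Hp = P * eta / (rho * g * Q).
Numerator: P * eta = 29.0 * 1000 * 0.66 = 19140.0 W.
Denominator: rho * g * Q = 1000 * 9.81 * 0.482 = 4728.42.
Hp = 19140.0 / 4728.42 = 4.05 m.

4.05


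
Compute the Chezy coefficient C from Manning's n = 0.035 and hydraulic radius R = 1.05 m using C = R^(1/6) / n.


The Chezy coefficient relates to Manning's n through C = R^(1/6) / n.
R^(1/6) = 1.05^(1/6) = 1.008165.
C = 1.008165 / 0.035 = 28.8 m^(1/2)/s.

28.8


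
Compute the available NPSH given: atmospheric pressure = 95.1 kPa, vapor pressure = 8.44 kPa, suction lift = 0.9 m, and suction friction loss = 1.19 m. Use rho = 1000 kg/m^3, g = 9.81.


NPSHa = p_atm/(rho*g) - z_s - hf_s - p_vap/(rho*g).
p_atm/(rho*g) = 95.1*1000 / (1000*9.81) = 9.694 m.
p_vap/(rho*g) = 8.44*1000 / (1000*9.81) = 0.86 m.
NPSHa = 9.694 - 0.9 - 1.19 - 0.86
      = 6.74 m.

6.74


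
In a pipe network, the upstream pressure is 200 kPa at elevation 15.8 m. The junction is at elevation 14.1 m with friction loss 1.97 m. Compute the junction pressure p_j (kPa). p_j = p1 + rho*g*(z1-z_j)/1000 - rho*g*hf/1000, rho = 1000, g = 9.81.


Junction pressure: p_j = p1 + rho*g*(z1 - z_j)/1000 - rho*g*hf/1000.
Elevation term = 1000*9.81*(15.8 - 14.1)/1000 = 16.677 kPa.
Friction term = 1000*9.81*1.97/1000 = 19.326 kPa.
p_j = 200 + 16.677 - 19.326 = 197.35 kPa.

197.35


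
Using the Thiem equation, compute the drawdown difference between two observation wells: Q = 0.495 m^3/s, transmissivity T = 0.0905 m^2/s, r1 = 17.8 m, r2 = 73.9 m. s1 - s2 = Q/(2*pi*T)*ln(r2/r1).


Thiem equation: s1 - s2 = Q/(2*pi*T) * ln(r2/r1).
ln(r2/r1) = ln(73.9/17.8) = 1.4235.
Q/(2*pi*T) = 0.495 / (2*pi*0.0905) = 0.495 / 0.5686 = 0.8705.
s1 - s2 = 0.8705 * 1.4235 = 1.2392 m.

1.2392


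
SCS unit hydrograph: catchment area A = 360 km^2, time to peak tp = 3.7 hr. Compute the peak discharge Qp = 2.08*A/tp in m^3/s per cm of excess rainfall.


SCS formula: Qp = 2.08 * A / tp.
Qp = 2.08 * 360 / 3.7
   = 748.8 / 3.7
   = 202.38 m^3/s per cm.

202.38


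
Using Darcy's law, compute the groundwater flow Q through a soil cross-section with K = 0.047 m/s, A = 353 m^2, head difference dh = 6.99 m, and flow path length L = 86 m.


Darcy's law: Q = K * A * i, where i = dh/L.
Hydraulic gradient i = 6.99 / 86 = 0.081279.
Q = 0.047 * 353 * 0.081279
  = 1.3485 m^3/s.

1.3485


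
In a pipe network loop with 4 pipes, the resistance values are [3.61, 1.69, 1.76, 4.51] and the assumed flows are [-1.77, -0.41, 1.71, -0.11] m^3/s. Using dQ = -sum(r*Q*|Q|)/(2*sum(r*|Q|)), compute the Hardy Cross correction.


Numerator terms (r*Q*|Q|): 3.61*-1.77*|-1.77| = -11.3098; 1.69*-0.41*|-0.41| = -0.2841; 1.76*1.71*|1.71| = 5.1464; 4.51*-0.11*|-0.11| = -0.0546.
Sum of numerator = -6.502.
Denominator terms (r*|Q|): 3.61*|-1.77| = 6.3897; 1.69*|-0.41| = 0.6929; 1.76*|1.71| = 3.0096; 4.51*|-0.11| = 0.4961.
2 * sum of denominator = 2 * 10.5883 = 21.1766.
dQ = --6.502 / 21.1766 = 0.307 m^3/s.

0.307


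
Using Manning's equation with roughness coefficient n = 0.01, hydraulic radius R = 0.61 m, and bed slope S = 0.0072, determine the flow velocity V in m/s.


Manning's equation gives V = (1/n) * R^(2/3) * S^(1/2).
First, compute R^(2/3) = 0.61^(2/3) = 0.7193.
Next, S^(1/2) = 0.0072^(1/2) = 0.084853.
Then 1/n = 1/0.01 = 100.0.
V = 100.0 * 0.7193 * 0.084853 = 6.1031 m/s.

6.1031


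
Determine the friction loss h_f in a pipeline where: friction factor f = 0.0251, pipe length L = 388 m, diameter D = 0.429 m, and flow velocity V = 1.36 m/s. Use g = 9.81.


Darcy-Weisbach equation: h_f = f * (L/D) * V^2/(2g).
f * L/D = 0.0251 * 388/0.429 = 22.7012.
V^2/(2g) = 1.36^2 / (2*9.81) = 1.8496 / 19.62 = 0.0943 m.
h_f = 22.7012 * 0.0943 = 2.14 m.

2.14


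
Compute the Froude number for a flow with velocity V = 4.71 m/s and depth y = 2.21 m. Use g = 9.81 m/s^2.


The Froude number is defined as Fr = V / sqrt(g*y).
g*y = 9.81 * 2.21 = 21.6801.
sqrt(g*y) = sqrt(21.6801) = 4.6562.
Fr = 4.71 / 4.6562 = 1.0116.

1.0116


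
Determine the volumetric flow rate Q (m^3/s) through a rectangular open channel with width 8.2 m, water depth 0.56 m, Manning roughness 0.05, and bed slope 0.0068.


For a rectangular channel, the cross-sectional area A = b * y = 8.2 * 0.56 = 4.59 m^2.
The wetted perimeter P = b + 2y = 8.2 + 2*0.56 = 9.32 m.
Hydraulic radius R = A/P = 4.59/9.32 = 0.4927 m.
Velocity V = (1/n)*R^(2/3)*S^(1/2) = (1/0.05)*0.4927^(2/3)*0.0068^(1/2) = 1.0288 m/s.
Discharge Q = A * V = 4.59 * 1.0288 = 4.724 m^3/s.

4.724


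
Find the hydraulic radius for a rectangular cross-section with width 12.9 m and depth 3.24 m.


For a rectangular section:
Flow area A = b * y = 12.9 * 3.24 = 41.8 m^2.
Wetted perimeter P = b + 2y = 12.9 + 2*3.24 = 19.38 m.
Hydraulic radius R = A/P = 41.8 / 19.38 = 2.1567 m.

2.1567


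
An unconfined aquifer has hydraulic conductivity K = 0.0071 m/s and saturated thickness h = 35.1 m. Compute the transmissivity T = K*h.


Transmissivity is defined as T = K * h.
T = 0.0071 * 35.1
  = 0.2492 m^2/s.

0.2492


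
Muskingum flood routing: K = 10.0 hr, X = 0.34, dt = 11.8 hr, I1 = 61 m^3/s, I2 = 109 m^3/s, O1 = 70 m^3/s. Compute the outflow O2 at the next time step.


Muskingum coefficients:
denom = 2*K*(1-X) + dt = 2*10.0*(1-0.34) + 11.8 = 25.0.
C0 = (dt - 2*K*X)/denom = (11.8 - 2*10.0*0.34)/25.0 = 0.2.
C1 = (dt + 2*K*X)/denom = (11.8 + 2*10.0*0.34)/25.0 = 0.744.
C2 = (2*K*(1-X) - dt)/denom = 0.056.
O2 = C0*I2 + C1*I1 + C2*O1
   = 0.2*109 + 0.744*61 + 0.056*70
   = 71.1 m^3/s.

71.1


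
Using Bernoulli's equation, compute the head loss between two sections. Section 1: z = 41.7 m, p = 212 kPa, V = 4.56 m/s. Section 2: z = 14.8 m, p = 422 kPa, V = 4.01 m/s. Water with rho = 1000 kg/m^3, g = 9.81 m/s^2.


Total head at each section: H = z + p/(rho*g) + V^2/(2g).
H1 = 41.7 + 212*1000/(1000*9.81) + 4.56^2/(2*9.81)
   = 41.7 + 21.611 + 1.0598
   = 64.37 m.
H2 = 14.8 + 422*1000/(1000*9.81) + 4.01^2/(2*9.81)
   = 14.8 + 43.017 + 0.8196
   = 58.637 m.
h_L = H1 - H2 = 64.37 - 58.637 = 5.734 m.

5.734


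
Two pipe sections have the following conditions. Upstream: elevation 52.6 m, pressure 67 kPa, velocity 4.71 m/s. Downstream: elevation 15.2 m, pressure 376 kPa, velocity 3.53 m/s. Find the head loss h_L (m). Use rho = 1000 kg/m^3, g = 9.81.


Total head at each section: H = z + p/(rho*g) + V^2/(2g).
H1 = 52.6 + 67*1000/(1000*9.81) + 4.71^2/(2*9.81)
   = 52.6 + 6.83 + 1.1307
   = 60.56 m.
H2 = 15.2 + 376*1000/(1000*9.81) + 3.53^2/(2*9.81)
   = 15.2 + 38.328 + 0.6351
   = 54.163 m.
h_L = H1 - H2 = 60.56 - 54.163 = 6.397 m.

6.397


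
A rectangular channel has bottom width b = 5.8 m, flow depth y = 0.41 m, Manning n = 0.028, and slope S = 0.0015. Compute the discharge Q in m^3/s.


For a rectangular channel, the cross-sectional area A = b * y = 5.8 * 0.41 = 2.38 m^2.
The wetted perimeter P = b + 2y = 5.8 + 2*0.41 = 6.62 m.
Hydraulic radius R = A/P = 2.38/6.62 = 0.3592 m.
Velocity V = (1/n)*R^(2/3)*S^(1/2) = (1/0.028)*0.3592^(2/3)*0.0015^(1/2) = 0.699 m/s.
Discharge Q = A * V = 2.38 * 0.699 = 1.662 m^3/s.

1.662
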